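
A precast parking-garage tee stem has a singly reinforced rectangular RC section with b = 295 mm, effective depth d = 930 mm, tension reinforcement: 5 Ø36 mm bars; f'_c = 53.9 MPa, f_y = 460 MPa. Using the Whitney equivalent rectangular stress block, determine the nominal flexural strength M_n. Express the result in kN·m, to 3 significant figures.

A_s = 5 × 1018 = 5090 mm².
T = A_s f_y = 5090 × 460 = 2341400 N = 2341.4 kN.
From C = T: a = T/(0.85 f'_c b) = 2341400/(0.85 × 53.9 × 295) = 173.24 mm.
M_n = T(d − a/2) = 2341.4 kN × (930 − 86.62) mm = 1974.69 kN·m.

M_n ≈ 1970 kN·m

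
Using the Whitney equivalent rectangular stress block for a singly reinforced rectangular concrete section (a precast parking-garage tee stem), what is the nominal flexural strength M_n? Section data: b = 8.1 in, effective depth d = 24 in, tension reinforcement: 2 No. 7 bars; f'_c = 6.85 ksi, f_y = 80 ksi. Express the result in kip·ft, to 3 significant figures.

A_s = 2 × 0.6 = 1.2 in².
T = A_s f_y = 1.2 × 80 = 96 kips.
a = T/(0.85 f'_c b) = 96/(0.85 × 6.85 × 8.1) = 2.036 in.
M_n = T(d − a/2) = 96 × (24 − 1.018) = 2206.3 kip·in = 2206.3/12 = 183.86 kip·ft.

M_n ≈ 184 kip·ft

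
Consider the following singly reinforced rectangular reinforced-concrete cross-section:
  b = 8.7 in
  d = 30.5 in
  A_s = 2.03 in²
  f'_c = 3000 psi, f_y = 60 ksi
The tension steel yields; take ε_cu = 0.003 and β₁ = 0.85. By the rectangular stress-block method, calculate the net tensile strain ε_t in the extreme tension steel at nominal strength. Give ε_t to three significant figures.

a = A_s f_y/(0.85 f'_c b) = 5.490 in.
β₁ = 0.85, so c = a/β₁ = 5.490/0.85 = 6.459 in.
From the linear strain diagram with ε_cu = 0.003: ε_t = 0.003 (d − c)/c = 0.003 × (30.5 − 6.459)/6.459 = 0.0112.
Since ε_t ≥ 0.005, the section is tension-controlled.

ε_t ≈ 0.0112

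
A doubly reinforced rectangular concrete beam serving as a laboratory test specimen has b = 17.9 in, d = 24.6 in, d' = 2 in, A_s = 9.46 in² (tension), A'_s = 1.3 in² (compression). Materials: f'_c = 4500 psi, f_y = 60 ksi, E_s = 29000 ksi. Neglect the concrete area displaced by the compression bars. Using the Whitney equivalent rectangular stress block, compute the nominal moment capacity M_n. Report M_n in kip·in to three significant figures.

Assume both steels yield.
a = (A_s − A'_s) f_y/(0.85 f'_c b) = (9.46 − 1.3) × 60/(0.85 × 4.5 × 17.9) = 7.151 in.
c = a/β₁ = 7.151/0.825 = 8.668 in; ε'_s = 0.003(c − d')/c = 0.0023 ≥ ε_y = 0.0021, so the compression steel yields.
M_n = (A_s − A'_s) f_y (d − a/2) + A'_s f_y (d − d') = 489.6 × (24.6 − 3.5755) + 78 × (24.6 − 2) = 10293.6 + 1762.8 = 12056.4 kip·in.

M_n ≈ 12100 kip·in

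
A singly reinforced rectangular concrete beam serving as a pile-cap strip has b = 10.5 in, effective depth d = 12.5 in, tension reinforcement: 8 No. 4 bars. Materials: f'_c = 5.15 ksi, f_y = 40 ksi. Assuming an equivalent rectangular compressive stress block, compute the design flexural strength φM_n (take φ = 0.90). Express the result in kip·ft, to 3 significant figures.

φM_n ≈ 56.7 kip·ft

A_s = 8 × 0.2 = 1.6 in².
T = A_s f_y = 1.6 × 40 = 64 kips.
a = T/(0.85 f'_c b) = 64/(0.85 × 5.15 × 10.5) = 1.392 in.
M_n = T(d − a/2) = 64 × (12.5 − 0.696) = 755.5 kip·in = 755.5/12 = 62.96 kip·ft.
φM_n = 0.90 × 62.96 = 56.66 kip·ft.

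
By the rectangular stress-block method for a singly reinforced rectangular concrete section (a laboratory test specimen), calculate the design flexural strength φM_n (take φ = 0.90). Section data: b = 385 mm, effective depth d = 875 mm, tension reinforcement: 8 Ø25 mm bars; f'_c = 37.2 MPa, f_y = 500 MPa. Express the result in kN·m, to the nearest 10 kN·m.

φM_n ≈ 1400 kN·m

A_s = 8 × 491 = 3928 mm².
T = A_s f_y = 3928 × 500 = 1964000 N = 1964 kN.
From C = T: a = T/(0.85 f'_c b) = 1964000/(0.85 × 37.2 × 385) = 161.33 mm.
M_n = T(d − a/2) = 1964 kN × (875 − 80.665) mm = 1560.07 kN·m.
φM_n = 0.90 × 1560.07 = 1404.06 kN·m.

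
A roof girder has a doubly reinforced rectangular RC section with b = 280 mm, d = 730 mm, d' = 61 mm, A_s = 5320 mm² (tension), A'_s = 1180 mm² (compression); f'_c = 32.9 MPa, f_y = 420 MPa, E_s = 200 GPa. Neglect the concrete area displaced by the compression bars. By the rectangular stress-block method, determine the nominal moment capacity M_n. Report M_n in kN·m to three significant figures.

M_n ≈ 1410 kN·m

Assume both tension and compression steel yield.
Net tension couple steel: A_s − A'_s = 4140 mm².
a = (A_s − A'_s) f_y / (0.85 f'_c b) = 1738800/(0.85 × 32.9 × 280) = 222.06 mm.
c = a/β₁ = 222.06/0.815 = 272.47 mm; ε'_s = 0.003(c − d')/c = 0.0023 ≥ f_y/E_s = 0.0021, so compression steel does yield.
M_n = (A_s − A'_s) f_y (d − a/2) + A'_s f_y (d − d') = [1738800 × (730 − 111.03) + 495600 × (730 − 61)] × 10⁻⁶ = 1076.27 + 331.56 = 1407.83 kN·m.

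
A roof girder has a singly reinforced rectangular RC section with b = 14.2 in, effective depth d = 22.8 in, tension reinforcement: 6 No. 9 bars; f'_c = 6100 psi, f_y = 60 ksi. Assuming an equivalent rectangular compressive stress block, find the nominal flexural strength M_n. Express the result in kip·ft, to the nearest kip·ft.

A_s = 6 × 1 = 6 in².
T = A_s f_y = 6 × 60 = 360 kips.
a = T/(0.85 f'_c b) = 360/(0.85 × 6.1 × 14.2) = 4.890 in.
M_n = T(d − a/2) = 360 × (22.8 − 2.445) = 7327.8 kip·in = 7327.8/12 = 610.65 kip·ft.

M_n ≈ 611 kip·ft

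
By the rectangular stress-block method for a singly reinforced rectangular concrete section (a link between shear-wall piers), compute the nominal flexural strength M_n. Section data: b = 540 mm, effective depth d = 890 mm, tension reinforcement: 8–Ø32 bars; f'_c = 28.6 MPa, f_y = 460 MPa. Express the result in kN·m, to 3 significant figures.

A_s = 8 × 804 = 6432 mm².
T = A_s f_y = 6432 × 460 = 2958720 N = 2958.72 kN.
From C = T: a = T/(0.85 f'_c b) = 2958720/(0.85 × 28.6 × 540) = 225.39 mm.
M_n = T(d − a/2) = 2958.72 kN × (890 − 112.695) mm = 2299.83 kN·m.

M_n ≈ 2300 kN·m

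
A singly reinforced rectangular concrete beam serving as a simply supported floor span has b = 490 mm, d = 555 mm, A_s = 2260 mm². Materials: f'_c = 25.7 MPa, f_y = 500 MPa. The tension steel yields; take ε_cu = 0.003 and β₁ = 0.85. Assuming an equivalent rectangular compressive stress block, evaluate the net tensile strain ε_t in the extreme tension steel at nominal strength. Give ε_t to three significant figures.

ε_t ≈ 0.0104

a = A_s f_y/(0.85 f'_c b) = 105.57 mm.
β₁ = 0.85, so c = a/β₁ = 105.57/0.85 = 124.20 mm.
From the linear strain diagram with ε_cu = 0.003: ε_t = 0.003 (d − c)/c = 0.003 × (555 − 124.20)/124.20 = 0.0104.
Since ε_t ≥ 0.005, the section is tension-controlled.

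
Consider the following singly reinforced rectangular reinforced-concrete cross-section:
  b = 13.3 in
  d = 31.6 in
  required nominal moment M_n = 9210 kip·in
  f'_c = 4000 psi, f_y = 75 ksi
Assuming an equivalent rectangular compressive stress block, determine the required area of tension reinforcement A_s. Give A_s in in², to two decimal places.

From M_n = 0.85 f'_c a b (d − a/2):
a = d − √(d² − 2M_n/(0.85 f'_c b)) = 31.6 − √(31.6² − 2 × 9210/(0.85 × 4 × 13.3)) = 7.285 in.
A_s = 0.85 f'_c a b / f_y = 0.85 × 4 × 7.285 × 13.3 / 75 = 4.392 in².

A_s ≈ 4.39 in²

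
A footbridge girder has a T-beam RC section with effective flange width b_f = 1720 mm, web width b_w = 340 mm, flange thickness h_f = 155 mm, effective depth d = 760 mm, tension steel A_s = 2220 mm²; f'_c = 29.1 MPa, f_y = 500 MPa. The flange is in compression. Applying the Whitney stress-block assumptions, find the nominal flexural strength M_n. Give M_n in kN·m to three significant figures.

Tension: T = A_s f_y = 2220 × 500 = 1110000 N.
Try a within the flange: a = T/(0.85 f'_c b_f) = 1110000/(0.85 × 29.1 × 1720) = 26.09 mm.
Since a = 26.09 ≤ h_f = 155 mm, the stress block lies entirely in the flange; analyse as a rectangular beam of width b_f.
M_n = T(d − a/2) = 1110000 × (760 − 13.045) = 829.12 × 10⁶ N·mm.
M_n = 829.12 kN·m.

M_n ≈ 829 kN·m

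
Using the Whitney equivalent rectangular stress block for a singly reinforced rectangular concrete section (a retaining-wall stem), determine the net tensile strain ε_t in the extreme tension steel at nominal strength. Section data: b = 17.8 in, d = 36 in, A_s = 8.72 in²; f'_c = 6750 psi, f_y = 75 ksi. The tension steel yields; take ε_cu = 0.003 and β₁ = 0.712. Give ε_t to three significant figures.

ε_t ≈ 0.00901

a = A_s f_y/(0.85 f'_c b) = 6.404 in.
β₁ = 0.712, so c = a/β₁ = 6.404/0.712 = 8.994 in.
From the linear strain diagram with ε_cu = 0.003: ε_t = 0.003 (d − c)/c = 0.003 × (36 − 8.994)/8.994 = 0.00901.
Since ε_t ≥ 0.005, the section is tension-controlled.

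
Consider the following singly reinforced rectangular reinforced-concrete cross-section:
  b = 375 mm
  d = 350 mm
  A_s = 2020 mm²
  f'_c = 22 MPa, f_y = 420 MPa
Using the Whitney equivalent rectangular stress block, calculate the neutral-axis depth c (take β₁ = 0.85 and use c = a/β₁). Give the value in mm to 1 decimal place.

c ≈ 142.3 mm

T = A_s f_y = 2020 × 420 = 848400 N = 848.4 kN.
Setting C = 0.85 f'_c a b equal to T: a = 848400/(0.85 × 22 × 375) = 120.984 mm.
With β₁ = 0.85, c = a/β₁ = 120.984/0.85 = 142.3 mm.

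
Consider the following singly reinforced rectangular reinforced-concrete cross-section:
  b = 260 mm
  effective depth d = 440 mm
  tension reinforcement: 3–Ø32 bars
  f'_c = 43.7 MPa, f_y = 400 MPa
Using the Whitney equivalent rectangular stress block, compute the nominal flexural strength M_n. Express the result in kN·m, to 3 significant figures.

A_s = 3 × 804 = 2412 mm².
T = A_s f_y = 2412 × 400 = 964800 N = 964.8 kN.
From C = T: a = T/(0.85 f'_c b) = 964800/(0.85 × 43.7 × 260) = 99.90 mm.
M_n = T(d − a/2) = 964.8 kN × (440 − 49.95) mm = 376.32 kN·m.

M_n ≈ 376 kN·m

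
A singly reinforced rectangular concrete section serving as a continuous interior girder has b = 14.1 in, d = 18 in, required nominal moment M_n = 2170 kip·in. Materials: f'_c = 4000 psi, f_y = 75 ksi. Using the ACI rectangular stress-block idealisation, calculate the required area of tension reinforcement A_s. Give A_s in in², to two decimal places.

A_s ≈ 1.74 in²

From M_n = 0.85 f'_c a b (d − a/2):
a = d − √(d² − 2M_n/(0.85 f'_c b)) = 18 − √(18² − 2 × 2170/(0.85 × 4 × 14.1)) = 2.720 in.
A_s = 0.85 f'_c a b / f_y = 0.85 × 4 × 2.720 × 14.1 / 75 = 1.739 in².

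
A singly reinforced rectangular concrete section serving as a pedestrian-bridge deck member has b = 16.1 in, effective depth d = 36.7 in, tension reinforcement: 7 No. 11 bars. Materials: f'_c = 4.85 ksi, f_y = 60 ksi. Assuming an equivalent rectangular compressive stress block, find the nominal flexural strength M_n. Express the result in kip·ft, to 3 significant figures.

A_s = 7 × 1.56 = 10.92 in².
T = A_s f_y = 10.92 × 60 = 655.2 kips.
a = T/(0.85 f'_c b) = 655.2/(0.85 × 4.85 × 16.1) = 9.872 in.
M_n = T(d − a/2) = 655.2 × (36.7 − 4.936) = 20811.8 kip·in = 20811.8/12 = 1734.32 kip·ft.

M_n ≈ 1730 kip·ft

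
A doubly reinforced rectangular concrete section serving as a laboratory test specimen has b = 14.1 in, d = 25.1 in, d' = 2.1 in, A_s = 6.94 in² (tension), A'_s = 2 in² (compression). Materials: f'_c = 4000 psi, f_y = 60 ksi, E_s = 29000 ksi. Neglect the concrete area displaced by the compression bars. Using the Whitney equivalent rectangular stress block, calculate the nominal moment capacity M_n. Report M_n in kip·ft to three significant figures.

Assume both steels yield.
a = (A_s − A'_s) f_y/(0.85 f'_c b) = (6.94 − 2) × 60/(0.85 × 4 × 14.1) = 6.183 in.
c = a/β₁ = 6.183/0.85 = 7.274 in; ε'_s = 0.003(c − d')/c = 0.0021 ≥ ε_y = 0.0021, so the compression steel yields.
M_n = (A_s − A'_s) f_y (d − a/2) + A'_s f_y (d − d') = 296.4 × (25.1 − 3.0915) + 120 × (25.1 − 2.1) = 6523.3 + 2760.0 = 9283.3 kip·in = 9283.3/12 = 773.61 kip·ft.

M_n ≈ 774 kip·ft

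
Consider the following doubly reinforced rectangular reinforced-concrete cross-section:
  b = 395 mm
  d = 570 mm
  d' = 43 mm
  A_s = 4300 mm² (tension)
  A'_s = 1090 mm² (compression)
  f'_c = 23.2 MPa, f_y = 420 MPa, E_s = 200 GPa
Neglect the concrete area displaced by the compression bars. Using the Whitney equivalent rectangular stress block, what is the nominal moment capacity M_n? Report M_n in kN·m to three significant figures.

M_n ≈ 893 kN·m

Assume both tension and compression steel yield.
Net tension couple steel: A_s − A'_s = 3210 mm².
a = (A_s − A'_s) f_y / (0.85 f'_c b) = 1348200/(0.85 × 23.2 × 395) = 173.08 mm.
c = a/β₁ = 173.08/0.85 = 203.62 mm; ε'_s = 0.003(c − d')/c = 0.0024 ≥ f_y/E_s = 0.0021, so compression steel does yield.
M_n = (A_s − A'_s) f_y (d − a/2) + A'_s f_y (d − d') = [1348200 × (570 − 86.54) + 457800 × (570 − 43)] × 10⁻⁶ = 651.80 + 241.26 = 893.06 kN·m.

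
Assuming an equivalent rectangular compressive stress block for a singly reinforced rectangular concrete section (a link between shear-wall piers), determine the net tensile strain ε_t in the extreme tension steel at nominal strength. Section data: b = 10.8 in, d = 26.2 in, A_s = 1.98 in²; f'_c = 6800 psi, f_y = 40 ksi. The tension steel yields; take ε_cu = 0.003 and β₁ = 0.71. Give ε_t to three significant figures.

ε_t ≈ 0.0410

a = A_s f_y/(0.85 f'_c b) = 1.269 in.
β₁ = 0.71, so c = a/β₁ = 1.269/0.71 = 1.787 in.
From the linear strain diagram with ε_cu = 0.003: ε_t = 0.003 (d − c)/c = 0.003 × (26.2 − 1.787)/1.787 = 0.0410.
Since ε_t ≥ 0.005, the section is tension-controlled.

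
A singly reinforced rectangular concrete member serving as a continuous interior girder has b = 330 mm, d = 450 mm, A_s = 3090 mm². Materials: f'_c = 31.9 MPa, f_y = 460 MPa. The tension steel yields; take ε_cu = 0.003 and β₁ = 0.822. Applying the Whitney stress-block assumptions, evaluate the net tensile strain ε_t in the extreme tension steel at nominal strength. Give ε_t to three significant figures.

a = A_s f_y/(0.85 f'_c b) = 158.85 mm.
β₁ = 0.822, so c = a/β₁ = 158.85/0.822 = 193.25 mm.
From the linear strain diagram with ε_cu = 0.003: ε_t = 0.003 (d − c)/c = 0.003 × (450 − 193.25)/193.25 = 0.00399.
ε_t < 0.004 — the section is over-reinforced for flexure under ACI limits.

ε_t ≈ 0.00399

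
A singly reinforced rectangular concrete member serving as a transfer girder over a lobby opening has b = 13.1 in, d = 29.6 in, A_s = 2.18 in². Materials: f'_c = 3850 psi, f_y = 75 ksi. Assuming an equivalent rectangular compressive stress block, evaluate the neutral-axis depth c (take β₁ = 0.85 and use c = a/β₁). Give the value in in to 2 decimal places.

c ≈ 4.49 in

T = A_s f_y = 2.18 × 75 = 163.5 kips.
a = T/(0.85 f'_c b) = 163.5/(0.85 × 3.85 × 13.1) = 3.8139 in.
With β₁ = 0.85, c = a/β₁ = 3.8139/0.85 = 4.49 in.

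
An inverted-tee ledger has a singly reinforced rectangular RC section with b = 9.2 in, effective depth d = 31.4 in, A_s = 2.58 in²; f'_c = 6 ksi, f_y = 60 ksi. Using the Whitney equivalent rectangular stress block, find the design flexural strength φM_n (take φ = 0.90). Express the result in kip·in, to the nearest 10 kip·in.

T = A_s f_y = 2.58 × 60 = 154.8 kips.
a = T/(0.85 f'_c b) = 154.8/(0.85 × 6 × 9.2) = 3.299 in.
M_n = T(d − a/2) = 154.8 × (31.4 − 1.6495) = 4605.4 kip·in.
φM_n = 0.90 × 4605.4 = 4144.9 kip·in.

φM_n ≈ 4140 kip·in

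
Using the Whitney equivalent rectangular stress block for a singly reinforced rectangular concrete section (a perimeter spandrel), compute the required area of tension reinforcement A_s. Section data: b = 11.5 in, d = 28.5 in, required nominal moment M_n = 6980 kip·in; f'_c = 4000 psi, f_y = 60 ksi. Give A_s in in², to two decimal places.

From M_n = 0.85 f'_c a b (d − a/2):
a = d − √(d² − 2M_n/(0.85 f'_c b)) = 28.5 − √(28.5² − 2 × 6980/(0.85 × 4 × 11.5)) = 7.164 in.
A_s = 0.85 f'_c a b / f_y = 0.85 × 4 × 7.164 × 11.5 / 60 = 4.669 in².

A_s ≈ 4.67 in²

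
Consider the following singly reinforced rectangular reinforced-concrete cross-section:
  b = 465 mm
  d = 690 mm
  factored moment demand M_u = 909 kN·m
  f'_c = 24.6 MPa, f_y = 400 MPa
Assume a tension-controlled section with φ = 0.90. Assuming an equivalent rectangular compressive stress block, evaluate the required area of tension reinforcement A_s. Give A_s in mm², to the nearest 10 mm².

M_n = M_u/φ = 909/0.90 = 1010 kN·m.
With M_n = 0.85 f'_c a b (d − a/2), solve the quadratic for a:
a = d − √(d² − 2M_n/(0.85 f'_c b)) = 690 − √(690² − 2 × 1010×10⁶/(0.85 × 24.6 × 465)) = 171.98 mm.
A_s = 0.85 f'_c a b / f_y = 0.85 × 24.6 × 171.98 × 465 / 400 = 4180.5 mm².

A_s ≈ 4180 mm²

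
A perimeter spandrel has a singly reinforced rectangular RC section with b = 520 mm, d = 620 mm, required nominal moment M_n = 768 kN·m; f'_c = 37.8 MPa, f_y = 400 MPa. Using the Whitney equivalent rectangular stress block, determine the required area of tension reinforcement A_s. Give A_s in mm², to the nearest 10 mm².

With M_n = 0.85 f'_c a b (d − a/2), solve the quadratic for a:
a = d − √(d² − 2M_n/(0.85 f'_c b)) = 620 − √(620² − 2 × 768×10⁶/(0.85 × 37.8 × 520)) = 79.20 mm.
A_s = 0.85 f'_c a b / f_y = 0.85 × 37.8 × 79.20 × 520 / 400 = 3308.1 mm².

A_s ≈ 3310 mm²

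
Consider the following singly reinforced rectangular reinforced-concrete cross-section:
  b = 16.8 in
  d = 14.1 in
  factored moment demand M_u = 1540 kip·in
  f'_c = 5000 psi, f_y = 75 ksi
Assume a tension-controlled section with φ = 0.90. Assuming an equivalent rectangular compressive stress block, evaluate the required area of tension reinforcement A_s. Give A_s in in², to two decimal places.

M_n = M_u/φ = 1540/0.90 = 1711.11 kip·in.
From M_n = 0.85 f'_c a b (d − a/2):
a = d − √(d² − 2M_n/(0.85 f'_c b)) = 14.1 − √(14.1² − 2 × 1711.11/(0.85 × 5 × 16.8)) = 1.817 in.
A_s = 0.85 f'_c a b / f_y = 0.85 × 5 × 1.817 × 16.8 / 75 = 1.730 in².

A_s ≈ 1.73 in²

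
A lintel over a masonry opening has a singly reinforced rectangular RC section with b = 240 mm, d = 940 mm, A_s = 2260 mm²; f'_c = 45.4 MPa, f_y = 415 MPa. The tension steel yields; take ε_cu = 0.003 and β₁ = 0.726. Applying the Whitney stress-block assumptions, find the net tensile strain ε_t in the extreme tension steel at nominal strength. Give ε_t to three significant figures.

a = A_s f_y/(0.85 f'_c b) = 101.27 mm.
β₁ = 0.726, so c = a/β₁ = 101.27/0.726 = 139.49 mm.
From the linear strain diagram with ε_cu = 0.003: ε_t = 0.003 (d − c)/c = 0.003 × (940 − 139.49)/139.49 = 0.0172.
Since ε_t ≥ 0.005, the section is tension-controlled.

ε_t ≈ 0.0172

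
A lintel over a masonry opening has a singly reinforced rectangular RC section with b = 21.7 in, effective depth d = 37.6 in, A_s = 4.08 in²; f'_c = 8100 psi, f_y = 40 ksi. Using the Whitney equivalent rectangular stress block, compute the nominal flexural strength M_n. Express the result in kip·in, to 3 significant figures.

M_n ≈ 6050 kip·in

T = A_s f_y = 4.08 × 40 = 163.2 kips.
a = T/(0.85 f'_c b) = 163.2/(0.85 × 8.1 × 21.7) = 1.092 in.
M_n = T(d − a/2) = 163.2 × (37.6 − 0.546) = 6047.2 kip·in.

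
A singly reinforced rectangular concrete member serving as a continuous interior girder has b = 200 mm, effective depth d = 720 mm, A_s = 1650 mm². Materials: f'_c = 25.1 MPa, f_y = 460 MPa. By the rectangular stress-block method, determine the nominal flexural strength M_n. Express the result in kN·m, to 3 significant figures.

T = A_s f_y = 1650 × 460 = 759000 N = 759 kN.
From C = T: a = T/(0.85 f'_c b) = 759000/(0.85 × 25.1 × 200) = 177.88 mm.
M_n = T(d − a/2) = 759 kN × (720 − 88.94) mm = 478.97 kN·m.

M_n ≈ 479 kN·m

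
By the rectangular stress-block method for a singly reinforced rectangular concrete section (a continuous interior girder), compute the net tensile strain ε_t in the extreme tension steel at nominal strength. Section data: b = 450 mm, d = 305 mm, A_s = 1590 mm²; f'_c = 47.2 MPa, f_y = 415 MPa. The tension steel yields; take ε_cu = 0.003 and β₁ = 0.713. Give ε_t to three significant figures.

a = A_s f_y/(0.85 f'_c b) = 36.55 mm.
β₁ = 0.713, so c = a/β₁ = 36.55/0.713 = 51.26 mm.
From the linear strain diagram with ε_cu = 0.003: ε_t = 0.003 (d − c)/c = 0.003 × (305 − 51.26)/51.26 = 0.0149.
Since ε_t ≥ 0.005, the section is tension-controlled.

ε_t ≈ 0.0149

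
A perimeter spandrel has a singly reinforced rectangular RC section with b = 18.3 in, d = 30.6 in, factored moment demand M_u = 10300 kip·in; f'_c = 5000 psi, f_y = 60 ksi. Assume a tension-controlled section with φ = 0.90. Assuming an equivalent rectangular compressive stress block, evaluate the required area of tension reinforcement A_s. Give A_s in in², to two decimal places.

A_s ≈ 6.82 in²

M_n = M_u/φ = 10300/0.90 = 11444.4 kip·in.
From M_n = 0.85 f'_c a b (d − a/2):
a = d − √(d² − 2M_n/(0.85 f'_c b)) = 30.6 − √(30.6² − 2 × 11444.4/(0.85 × 5 × 18.3)) = 5.261 in.
A_s = 0.85 f'_c a b / f_y = 0.85 × 5 × 5.261 × 18.3 / 60 = 6.820 in².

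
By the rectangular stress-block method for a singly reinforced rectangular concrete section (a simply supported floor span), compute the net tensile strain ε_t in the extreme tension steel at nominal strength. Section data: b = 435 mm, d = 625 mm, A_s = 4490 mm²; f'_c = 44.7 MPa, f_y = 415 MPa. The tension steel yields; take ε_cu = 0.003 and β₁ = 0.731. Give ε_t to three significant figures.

ε_t ≈ 0.00916

a = A_s f_y/(0.85 f'_c b) = 112.74 mm.
β₁ = 0.731, so c = a/β₁ = 112.74/0.731 = 154.23 mm.
From the linear strain diagram with ε_cu = 0.003: ε_t = 0.003 (d − c)/c = 0.003 × (625 − 154.23)/154.23 = 0.00916.
Since ε_t ≥ 0.005, the section is tension-controlled.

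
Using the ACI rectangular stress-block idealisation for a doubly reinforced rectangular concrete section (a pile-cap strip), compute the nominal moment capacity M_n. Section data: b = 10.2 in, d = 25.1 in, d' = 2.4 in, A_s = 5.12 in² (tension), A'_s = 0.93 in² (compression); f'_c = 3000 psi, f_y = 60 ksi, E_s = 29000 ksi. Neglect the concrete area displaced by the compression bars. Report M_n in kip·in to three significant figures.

M_n ≈ 6360 kip·in

Assume both steels yield.
a = (A_s − A'_s) f_y/(0.85 f'_c b) = (5.12 − 0.93) × 60/(0.85 × 3 × 10.2) = 9.666 in.
c = a/β₁ = 9.666/0.85 = 11.372 in; ε'_s = 0.003(c − d')/c = 0.0024 ≥ ε_y = 0.0021, so the compression steel yields.
M_n = (A_s − A'_s) f_y (d − a/2) + A'_s f_y (d − d') = 251.4 × (25.1 − 4.833) + 55.8 × (25.1 − 2.4) = 5095.1 + 1266.7 = 6361.8 kip·in.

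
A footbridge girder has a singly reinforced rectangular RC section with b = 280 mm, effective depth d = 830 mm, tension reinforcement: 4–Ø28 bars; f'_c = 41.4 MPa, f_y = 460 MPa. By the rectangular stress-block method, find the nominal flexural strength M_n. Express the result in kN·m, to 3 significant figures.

M_n ≈ 876 kN·m

A_s = 4 × 616 = 2464 mm².
T = A_s f_y = 2464 × 460 = 1133440 N = 1133.44 kN.
From C = T: a = T/(0.85 f'_c b) = 1133440/(0.85 × 41.4 × 280) = 115.03 mm.
M_n = T(d − a/2) = 1133.44 kN × (830 − 57.515) mm = 875.57 kN·m.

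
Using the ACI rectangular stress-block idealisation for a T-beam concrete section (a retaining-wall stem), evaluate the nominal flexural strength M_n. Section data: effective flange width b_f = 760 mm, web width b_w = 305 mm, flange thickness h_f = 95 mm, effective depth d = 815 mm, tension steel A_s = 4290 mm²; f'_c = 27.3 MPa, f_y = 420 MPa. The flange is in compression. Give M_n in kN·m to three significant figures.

M_n ≈ 1380 kN·m

Tension: T = A_s f_y = 4290 × 420 = 1801800 N.
Try a within the flange: a = T/(0.85 f'_c b_f) = 1801800/(0.85 × 27.3 × 760) = 102.17 mm.
a = 102.17 > h_f = 95 mm: the block extends into the web. Split into flange-overhang and web parts.
C_f = 0.85 f'_c (b_f − b_w) h_f = 0.85 × 27.3 × (760 − 305) × 95 = 1003036 N.
Remaining web compression depth: a_w = (T − C_f)/(0.85 f'_c b_w) = (1801800 − 1003036)/(0.85 × 27.3 × 305) = 112.86 mm.
M_n = C_f(d − h_f/2) + (T − C_f)(d − a_w/2) = 1003036 × (815 − 47.5) + 798764 × (815 − 56.43) = 769.83 + 605.92 = 1375.75 × 10⁶ N·mm.
M_n = 1375.75 kN·m.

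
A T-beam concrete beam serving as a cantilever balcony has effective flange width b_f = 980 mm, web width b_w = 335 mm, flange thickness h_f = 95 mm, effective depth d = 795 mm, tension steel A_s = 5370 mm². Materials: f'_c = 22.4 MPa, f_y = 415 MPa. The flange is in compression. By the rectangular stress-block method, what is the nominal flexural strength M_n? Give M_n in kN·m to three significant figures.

Tension: T = A_s f_y = 5370 × 415 = 2228550 N.
Try a within the flange: a = T/(0.85 f'_c b_f) = 2228550/(0.85 × 22.4 × 980) = 119.43 mm.
a = 119.43 > h_f = 95 mm: the block extends into the web. Split into flange-overhang and web parts.
C_f = 0.85 f'_c (b_f − b_w) h_f = 0.85 × 22.4 × (980 − 335) × 95 = 1166676 N.
Remaining web compression depth: a_w = (T − C_f)/(0.85 f'_c b_w) = (2228550 − 1166676)/(0.85 × 22.4 × 335) = 166.48 mm.
M_n = C_f(d − h_f/2) + (T − C_f)(d − a_w/2) = 1166676 × (795 − 47.5) + 1061874 × (795 − 83.24) = 872.09 + 755.80 = 1627.89 × 10⁶ N·mm.
M_n = 1627.89 kN·m.

M_n ≈ 1630 kN·m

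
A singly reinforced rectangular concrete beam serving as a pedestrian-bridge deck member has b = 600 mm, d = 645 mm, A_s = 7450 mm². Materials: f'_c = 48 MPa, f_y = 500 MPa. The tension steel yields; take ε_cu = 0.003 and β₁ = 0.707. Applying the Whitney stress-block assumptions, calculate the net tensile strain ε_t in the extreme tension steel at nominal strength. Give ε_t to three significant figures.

ε_t ≈ 0.00599

a = A_s f_y/(0.85 f'_c b) = 152.17 mm.
β₁ = 0.707, so c = a/β₁ = 152.17/0.707 = 215.23 mm.
From the linear strain diagram with ε_cu = 0.003: ε_t = 0.003 (d − c)/c = 0.003 × (645 − 215.23)/215.23 = 0.00599.
Since ε_t ≥ 0.005, the section is tension-controlled.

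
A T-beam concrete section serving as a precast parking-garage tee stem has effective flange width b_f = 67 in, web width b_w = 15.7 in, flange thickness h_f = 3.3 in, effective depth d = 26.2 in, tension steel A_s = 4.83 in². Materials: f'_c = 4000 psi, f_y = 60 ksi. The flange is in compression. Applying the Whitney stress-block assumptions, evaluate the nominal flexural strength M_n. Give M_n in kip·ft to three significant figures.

M_n ≈ 617 kip·ft

Tension: T = A_s f_y = 4.83 × 60 = 289.8 kips.
Try a within the flange: a = T/(0.85 f'_c b_f) = 289.8/(0.85 × 4 × 67) = 1.272 in.
Since a = 1.272 ≤ h_f = 3.3 in, the stress block lies entirely in the flange; analyse as a rectangular beam of width b_f.
M_n = T(d − a/2) = 289.8 × (26.2 − 0.636) = 7408.4 kip·in.
M_n = 7408.4/12 = 617.37 kip·ft.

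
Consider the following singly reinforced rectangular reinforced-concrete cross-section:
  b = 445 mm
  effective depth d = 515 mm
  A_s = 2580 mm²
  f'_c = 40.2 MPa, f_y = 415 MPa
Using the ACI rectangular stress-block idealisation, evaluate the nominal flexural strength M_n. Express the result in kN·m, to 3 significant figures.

T = A_s f_y = 2580 × 415 = 1070700 N = 1070.7 kN.
From C = T: a = T/(0.85 f'_c b) = 1070700/(0.85 × 40.2 × 445) = 70.41 mm.
M_n = T(d − a/2) = 1070.7 kN × (515 − 35.205) mm = 513.72 kN·m.

M_n ≈ 514 kN·m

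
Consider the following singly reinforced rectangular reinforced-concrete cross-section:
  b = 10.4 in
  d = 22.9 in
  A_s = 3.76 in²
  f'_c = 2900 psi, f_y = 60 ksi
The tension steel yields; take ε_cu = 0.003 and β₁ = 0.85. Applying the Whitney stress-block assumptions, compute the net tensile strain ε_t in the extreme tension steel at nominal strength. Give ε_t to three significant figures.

a = A_s f_y/(0.85 f'_c b) = 8.800 in.
β₁ = 0.85, so c = a/β₁ = 8.800/0.85 = 10.353 in.
From the linear strain diagram with ε_cu = 0.003: ε_t = 0.003 (d − c)/c = 0.003 × (22.9 − 10.353)/10.353 = 0.00364.
ε_t < 0.004 — the section is over-reinforced for flexure under ACI limits.

ε_t ≈ 0.00364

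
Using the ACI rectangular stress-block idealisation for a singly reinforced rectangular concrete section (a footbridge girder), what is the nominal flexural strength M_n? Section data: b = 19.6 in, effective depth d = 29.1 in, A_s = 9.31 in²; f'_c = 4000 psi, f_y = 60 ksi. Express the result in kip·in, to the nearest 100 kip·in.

T = A_s f_y = 9.31 × 60 = 558.6 kips.
a = T/(0.85 f'_c b) = 558.6/(0.85 × 4 × 19.6) = 8.382 in.
M_n = T(d − a/2) = 558.6 × (29.1 − 4.191) = 13914.2 kip·in.

M_n ≈ 13900 kip·in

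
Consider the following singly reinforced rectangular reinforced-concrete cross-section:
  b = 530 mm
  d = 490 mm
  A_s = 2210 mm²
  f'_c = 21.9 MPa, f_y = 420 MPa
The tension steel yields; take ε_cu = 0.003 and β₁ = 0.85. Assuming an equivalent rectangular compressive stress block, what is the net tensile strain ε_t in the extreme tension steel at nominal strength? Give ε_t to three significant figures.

a = A_s f_y/(0.85 f'_c b) = 94.08 mm.
β₁ = 0.85, so c = a/β₁ = 94.08/0.85 = 110.68 mm.
From the linear strain diagram with ε_cu = 0.003: ε_t = 0.003 (d − c)/c = 0.003 × (490 − 110.68)/110.68 = 0.0103.
Since ε_t ≥ 0.005, the section is tension-controlled.

ε_t ≈ 0.0103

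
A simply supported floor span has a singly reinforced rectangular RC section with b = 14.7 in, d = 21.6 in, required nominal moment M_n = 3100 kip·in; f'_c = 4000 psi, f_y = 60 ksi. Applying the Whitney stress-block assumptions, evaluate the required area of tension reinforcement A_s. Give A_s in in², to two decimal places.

From M_n = 0.85 f'_c a b (d − a/2):
a = d − √(d² − 2M_n/(0.85 f'_c b)) = 21.6 − √(21.6² − 2 × 3100/(0.85 × 4 × 14.7)) = 3.093 in.
A_s = 0.85 f'_c a b / f_y = 0.85 × 4 × 3.093 × 14.7 / 60 = 2.576 in².

A_s ≈ 2.58 in²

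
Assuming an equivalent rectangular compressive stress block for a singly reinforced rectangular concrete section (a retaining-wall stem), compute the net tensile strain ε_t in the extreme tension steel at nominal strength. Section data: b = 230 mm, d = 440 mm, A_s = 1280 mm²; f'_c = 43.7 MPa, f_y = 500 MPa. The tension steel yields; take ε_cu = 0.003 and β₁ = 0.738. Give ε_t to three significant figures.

ε_t ≈ 0.0100

a = A_s f_y/(0.85 f'_c b) = 74.91 mm.
β₁ = 0.738, so c = a/β₁ = 74.91/0.738 = 101.50 mm.
From the linear strain diagram with ε_cu = 0.003: ε_t = 0.003 (d − c)/c = 0.003 × (440 − 101.50)/101.50 = 0.0100.
Since ε_t ≥ 0.005, the section is tension-controlled.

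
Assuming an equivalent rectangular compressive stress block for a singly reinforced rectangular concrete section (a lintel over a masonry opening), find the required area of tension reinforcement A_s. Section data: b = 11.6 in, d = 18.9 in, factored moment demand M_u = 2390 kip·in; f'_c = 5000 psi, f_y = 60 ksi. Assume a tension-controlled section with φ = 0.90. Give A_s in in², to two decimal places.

A_s ≈ 2.55 in²

M_n = M_u/φ = 2390/0.90 = 2655.56 kip·in.
From M_n = 0.85 f'_c a b (d − a/2):
a = d − √(d² − 2M_n/(0.85 f'_c b)) = 18.9 − √(18.9² − 2 × 2655.56/(0.85 × 5 × 11.6)) = 3.105 in.
A_s = 0.85 f'_c a b / f_y = 0.85 × 5 × 3.105 × 11.6 / 60 = 2.551 in².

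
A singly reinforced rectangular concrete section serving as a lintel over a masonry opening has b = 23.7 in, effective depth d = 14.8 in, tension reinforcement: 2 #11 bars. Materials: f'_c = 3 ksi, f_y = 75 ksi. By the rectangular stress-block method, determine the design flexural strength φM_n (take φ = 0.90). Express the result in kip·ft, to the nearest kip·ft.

A_s = 2 × 1.56 = 3.12 in².
T = A_s f_y = 3.12 × 75 = 234 kips.
a = T/(0.85 f'_c b) = 234/(0.85 × 3 × 23.7) = 3.872 in.
M_n = T(d − a/2) = 234 × (14.8 − 1.936) = 3010.2 kip·in = 3010.2/12 = 250.85 kip·ft.
φM_n = 0.90 × 250.85 = 225.77 kip·ft.

φM_n ≈ 226 kip·ft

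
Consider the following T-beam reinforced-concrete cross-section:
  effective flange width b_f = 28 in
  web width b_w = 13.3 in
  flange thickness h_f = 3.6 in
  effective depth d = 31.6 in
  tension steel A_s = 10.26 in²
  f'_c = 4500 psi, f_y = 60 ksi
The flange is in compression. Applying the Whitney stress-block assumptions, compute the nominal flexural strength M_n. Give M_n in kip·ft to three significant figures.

M_n ≈ 1450 kip·ft

Tension: T = A_s f_y = 10.26 × 60 = 615.6 kips.
Try a within the flange: a = T/(0.85 f'_c b_f) = 615.6/(0.85 × 4.5 × 28) = 5.748 in.
a = 5.748 > h_f = 3.6 in: the block extends into the web. Split into flange-overhang and web parts.
C_f = 0.85 f'_c (b_f − b_w) h_f = 0.85 × 4.5 × (28 − 13.3) × 3.6 = 202.4 kips.
Remaining web compression depth: a_w = (T − C_f)/(0.85 f'_c b_w) = (615.6 − 202.4)/(0.85 × 4.5 × 13.3) = 8.122 in.
M_n = C_f(d − h_f/2) + (T − C_f)(d − a_w/2) = 202.4 × (31.6 − 1.8) + 413.2 × (31.6 − 4.061) = 6031.5 + 11379.1 = 17410.6 kip·in.
M_n = 17410.6/12 = 1450.88 kip·ft.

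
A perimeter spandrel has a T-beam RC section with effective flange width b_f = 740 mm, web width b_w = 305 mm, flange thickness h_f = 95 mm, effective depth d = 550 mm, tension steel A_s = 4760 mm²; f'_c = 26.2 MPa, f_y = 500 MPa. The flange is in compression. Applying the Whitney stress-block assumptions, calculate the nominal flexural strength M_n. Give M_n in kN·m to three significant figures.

Tension: T = A_s f_y = 4760 × 500 = 2380000 N.
Try a within the flange: a = T/(0.85 f'_c b_f) = 2380000/(0.85 × 26.2 × 740) = 144.42 mm.
a = 144.42 > h_f = 95 mm: the block extends into the web. Split into flange-overhang and web parts.
C_f = 0.85 f'_c (b_f − b_w) h_f = 0.85 × 26.2 × (740 − 305) × 95 = 920308 N.
Remaining web compression depth: a_w = (T − C_f)/(0.85 f'_c b_w) = (2380000 − 920308)/(0.85 × 26.2 × 305) = 214.90 mm.
M_n = C_f(d − h_f/2) + (T − C_f)(d − a_w/2) = 920308 × (550 − 47.5) + 1459692 × (550 − 107.45) = 462.45 + 645.99 = 1108.44 × 10⁶ N·mm.
M_n = 1108.44 kN·m.

M_n ≈ 1110 kN·m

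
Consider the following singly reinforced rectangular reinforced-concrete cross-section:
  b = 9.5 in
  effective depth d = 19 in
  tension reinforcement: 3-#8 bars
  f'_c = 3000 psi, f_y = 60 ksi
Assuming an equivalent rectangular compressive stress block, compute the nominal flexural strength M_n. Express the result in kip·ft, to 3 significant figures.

A_s = 3 × 0.79 = 2.37 in².
T = A_s f_y = 2.37 × 60 = 142.2 kips.
a = T/(0.85 f'_c b) = 142.2/(0.85 × 3 × 9.5) = 5.870 in.
M_n = T(d − a/2) = 142.2 × (19 − 2.935) = 2284.4 kip·in = 2284.4/12 = 190.37 kip·ft.

M_n ≈ 190 kip·ft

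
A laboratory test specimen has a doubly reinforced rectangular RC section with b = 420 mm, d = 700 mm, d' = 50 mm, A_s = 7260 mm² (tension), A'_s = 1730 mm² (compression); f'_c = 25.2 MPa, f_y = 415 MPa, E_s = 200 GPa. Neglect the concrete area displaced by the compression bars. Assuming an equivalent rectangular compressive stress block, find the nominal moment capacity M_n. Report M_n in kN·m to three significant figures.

M_n ≈ 1780 kN·m

Assume both tension and compression steel yield.
Net tension couple steel: A_s − A'_s = 5530 mm².
a = (A_s − A'_s) f_y / (0.85 f'_c b) = 2294950/(0.85 × 25.2 × 420) = 255.10 mm.
c = a/β₁ = 255.10/0.85 = 300.12 mm; ε'_s = 0.003(c − d')/c = 0.0025 ≥ f_y/E_s = 0.0021, so compression steel does yield.
M_n = (A_s − A'_s) f_y (d − a/2) + A'_s f_y (d − d') = [2294950 × (700 − 127.55) + 717950 × (700 − 50)] × 10⁻⁶ = 1313.74 + 466.67 = 1780.41 kN·m.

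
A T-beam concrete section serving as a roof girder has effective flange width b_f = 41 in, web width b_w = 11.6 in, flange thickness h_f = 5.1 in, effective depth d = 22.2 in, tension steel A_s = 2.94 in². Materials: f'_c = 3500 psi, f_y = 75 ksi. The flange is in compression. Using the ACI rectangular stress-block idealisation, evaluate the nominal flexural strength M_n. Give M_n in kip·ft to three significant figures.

M_n ≈ 391 kip·ft

Tension: T = A_s f_y = 2.94 × 75 = 220.5 kips.
Try a within the flange: a = T/(0.85 f'_c b_f) = 220.5/(0.85 × 3.5 × 41) = 1.808 in.
Since a = 1.808 ≤ h_f = 5.1 in, the stress block lies entirely in the flange; analyse as a rectangular beam of width b_f.
M_n = T(d − a/2) = 220.5 × (22.2 − 0.904) = 4695.8 kip·in.
M_n = 4695.8/12 = 391.32 kip·ft.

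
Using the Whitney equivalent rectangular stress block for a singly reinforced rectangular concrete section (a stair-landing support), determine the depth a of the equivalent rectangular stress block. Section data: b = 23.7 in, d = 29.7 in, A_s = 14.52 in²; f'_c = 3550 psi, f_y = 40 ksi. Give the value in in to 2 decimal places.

a ≈ 8.12 in

T = A_s f_y = 14.52 × 40 = 580.8 kips.
a = T/(0.85 f'_c b) = 580.8/(0.85 × 3.55 × 23.7) = 8.12 in.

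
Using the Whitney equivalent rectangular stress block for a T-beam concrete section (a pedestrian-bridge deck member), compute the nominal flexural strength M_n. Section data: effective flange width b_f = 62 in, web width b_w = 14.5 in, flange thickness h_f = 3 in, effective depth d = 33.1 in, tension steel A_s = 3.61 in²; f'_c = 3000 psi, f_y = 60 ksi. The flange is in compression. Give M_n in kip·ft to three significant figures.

Tension: T = A_s f_y = 3.61 × 60 = 216.6 kips.
Try a within the flange: a = T/(0.85 f'_c b_f) = 216.6/(0.85 × 3 × 62) = 1.370 in.
Since a = 1.370 ≤ h_f = 3 in, the stress block lies entirely in the flange; analyse as a rectangular beam of width b_f.
M_n = T(d − a/2) = 216.6 × (33.1 − 0.685) = 7021.1 kip·in.
M_n = 7021.1/12 = 585.09 kip·ft.

M_n ≈ 585 kip·ft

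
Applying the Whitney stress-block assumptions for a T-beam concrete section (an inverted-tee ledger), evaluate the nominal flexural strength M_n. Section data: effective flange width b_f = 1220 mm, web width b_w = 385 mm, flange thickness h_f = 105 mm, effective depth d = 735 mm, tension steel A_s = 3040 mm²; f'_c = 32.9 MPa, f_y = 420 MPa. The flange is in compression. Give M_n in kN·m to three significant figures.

Tension: T = A_s f_y = 3040 × 420 = 1276800 N.
Try a within the flange: a = T/(0.85 f'_c b_f) = 1276800/(0.85 × 32.9 × 1220) = 37.42 mm.
Since a = 37.42 ≤ h_f = 105 mm, the stress block lies entirely in the flange; analyse as a rectangular beam of width b_f.
M_n = T(d − a/2) = 1276800 × (735 − 18.71) = 914.56 × 10⁶ N·mm.
M_n = 914.56 kN·m.

M_n ≈ 915 kN·m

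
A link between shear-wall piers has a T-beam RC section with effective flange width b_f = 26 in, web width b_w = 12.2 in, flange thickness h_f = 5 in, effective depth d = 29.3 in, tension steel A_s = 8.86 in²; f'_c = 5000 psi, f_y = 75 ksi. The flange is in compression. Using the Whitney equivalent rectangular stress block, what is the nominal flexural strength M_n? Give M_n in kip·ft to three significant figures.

M_n ≈ 1450 kip·ft

Tension: T = A_s f_y = 8.86 × 75 = 664.5 kips.
Try a within the flange: a = T/(0.85 f'_c b_f) = 664.5/(0.85 × 5 × 26) = 6.014 in.
a = 6.014 > h_f = 5 in: the block extends into the web. Split into flange-overhang and web parts.
C_f = 0.85 f'_c (b_f − b_w) h_f = 0.85 × 5 × (26 − 12.2) × 5 = 293.3 kips.
Remaining web compression depth: a_w = (T − C_f)/(0.85 f'_c b_w) = (664.5 − 293.3)/(0.85 × 5 × 12.2) = 7.159 in.
M_n = C_f(d − h_f/2) + (T − C_f)(d − a_w/2) = 293.3 × (29.3 − 2.5) + 371.2 × (29.3 − 3.5795) = 7860.4 + 9547.4 = 17407.8 kip·in.
M_n = 17407.8/12 = 1450.65 kip·ft.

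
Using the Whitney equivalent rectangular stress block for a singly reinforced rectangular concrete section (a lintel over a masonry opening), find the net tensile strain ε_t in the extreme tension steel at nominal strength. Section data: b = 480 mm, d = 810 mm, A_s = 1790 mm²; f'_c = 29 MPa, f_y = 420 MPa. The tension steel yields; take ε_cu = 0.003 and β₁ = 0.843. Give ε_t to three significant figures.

ε_t ≈ 0.0292

a = A_s f_y/(0.85 f'_c b) = 63.54 mm.
β₁ = 0.843, so c = a/β₁ = 63.54/0.843 = 75.37 mm.
From the linear strain diagram with ε_cu = 0.003: ε_t = 0.003 (d − c)/c = 0.003 × (810 − 75.37)/75.37 = 0.0292.
Since ε_t ≥ 0.005, the section is tension-controlled.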